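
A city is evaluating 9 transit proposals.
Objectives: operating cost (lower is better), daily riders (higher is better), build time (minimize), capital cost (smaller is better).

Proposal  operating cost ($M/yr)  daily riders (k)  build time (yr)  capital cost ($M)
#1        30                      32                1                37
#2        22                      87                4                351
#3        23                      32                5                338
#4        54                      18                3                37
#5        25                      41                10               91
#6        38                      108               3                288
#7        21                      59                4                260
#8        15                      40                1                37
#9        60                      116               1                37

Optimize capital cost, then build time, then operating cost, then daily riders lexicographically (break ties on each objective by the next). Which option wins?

First minimize capital cost: best is 37, kept {#1, #4, #8, #9}.
Then minimize build time: best is 1, kept {#1, #8, #9}.
Then minimize operating cost: best is 15, kept {#8}.

#8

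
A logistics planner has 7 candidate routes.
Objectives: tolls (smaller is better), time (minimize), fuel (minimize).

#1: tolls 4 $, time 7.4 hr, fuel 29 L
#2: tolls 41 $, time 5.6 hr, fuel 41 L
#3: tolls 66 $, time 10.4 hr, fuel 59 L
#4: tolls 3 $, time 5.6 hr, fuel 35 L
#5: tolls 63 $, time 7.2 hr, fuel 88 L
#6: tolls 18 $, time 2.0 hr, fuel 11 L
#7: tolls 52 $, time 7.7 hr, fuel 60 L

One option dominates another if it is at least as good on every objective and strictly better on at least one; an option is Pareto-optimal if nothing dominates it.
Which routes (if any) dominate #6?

#1: worse on time (7.4 vs 2.0).
#2: worse on tolls (41 vs 18).
#3: worse on tolls (66 vs 18).
#4: worse on time (5.6 vs 2.0).
#5: worse on tolls (63 vs 18).
#7: worse on tolls (52 vs 18).
No option dominates #6.

none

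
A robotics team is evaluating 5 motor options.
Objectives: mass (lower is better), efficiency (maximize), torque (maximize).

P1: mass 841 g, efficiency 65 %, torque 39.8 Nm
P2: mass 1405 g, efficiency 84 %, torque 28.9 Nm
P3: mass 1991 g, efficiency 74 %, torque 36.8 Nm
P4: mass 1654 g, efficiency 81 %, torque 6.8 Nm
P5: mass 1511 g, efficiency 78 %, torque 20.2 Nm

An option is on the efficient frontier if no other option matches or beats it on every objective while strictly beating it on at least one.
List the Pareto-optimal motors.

P1: not dominated (best mass).
P2: not dominated (best efficiency).
P3: not dominated.
P4: dominated by P2 (mass 1405≤1654, efficiency 84≥81, torque 28.9≥6.8).
P5: dominated by P2 (mass 1405≤1511, efficiency 84≥78, torque 28.9≥20.2).

P1, P2, P3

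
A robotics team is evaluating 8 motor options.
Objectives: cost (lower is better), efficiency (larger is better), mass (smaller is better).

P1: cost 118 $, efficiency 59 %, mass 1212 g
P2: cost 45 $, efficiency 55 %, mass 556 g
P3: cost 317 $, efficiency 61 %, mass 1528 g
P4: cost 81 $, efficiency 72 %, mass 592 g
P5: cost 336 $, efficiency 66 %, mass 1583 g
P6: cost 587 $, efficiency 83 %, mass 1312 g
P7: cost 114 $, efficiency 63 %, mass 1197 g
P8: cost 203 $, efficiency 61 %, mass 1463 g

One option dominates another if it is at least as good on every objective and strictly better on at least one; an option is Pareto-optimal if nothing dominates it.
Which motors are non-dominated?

P2, P4, P6

P1: dominated by P4 (cost 81≤118, efficiency 72≥59, mass 592≤1212).
P2: not dominated (best cost).
P3: dominated by P4 (cost 81≤317, efficiency 72≥61, mass 592≤1528).
P4: not dominated.
P5: dominated by P4 (cost 81≤336, efficiency 72≥66, mass 592≤1583).
P6: not dominated (best efficiency).
P7: dominated by P4 (cost 81≤114, efficiency 72≥63, mass 592≤1197).
P8: dominated by P4 (cost 81≤203, efficiency 72≥61, mass 592≤1463).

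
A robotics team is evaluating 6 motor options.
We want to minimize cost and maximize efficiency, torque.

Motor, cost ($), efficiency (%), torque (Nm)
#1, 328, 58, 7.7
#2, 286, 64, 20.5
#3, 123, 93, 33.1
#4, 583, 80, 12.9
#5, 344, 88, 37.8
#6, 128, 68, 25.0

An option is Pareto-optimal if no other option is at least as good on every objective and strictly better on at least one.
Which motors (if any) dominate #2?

#3, #6

#3: cost 123≤286, efficiency 93≥64, torque 33.1≥20.5 — dominates #2.
#6: cost 128≤286, efficiency 68≥64, torque 25.0≥20.5 — dominates #2.
Others (#1, #4, #5) are each worse than #2 on at least one objective.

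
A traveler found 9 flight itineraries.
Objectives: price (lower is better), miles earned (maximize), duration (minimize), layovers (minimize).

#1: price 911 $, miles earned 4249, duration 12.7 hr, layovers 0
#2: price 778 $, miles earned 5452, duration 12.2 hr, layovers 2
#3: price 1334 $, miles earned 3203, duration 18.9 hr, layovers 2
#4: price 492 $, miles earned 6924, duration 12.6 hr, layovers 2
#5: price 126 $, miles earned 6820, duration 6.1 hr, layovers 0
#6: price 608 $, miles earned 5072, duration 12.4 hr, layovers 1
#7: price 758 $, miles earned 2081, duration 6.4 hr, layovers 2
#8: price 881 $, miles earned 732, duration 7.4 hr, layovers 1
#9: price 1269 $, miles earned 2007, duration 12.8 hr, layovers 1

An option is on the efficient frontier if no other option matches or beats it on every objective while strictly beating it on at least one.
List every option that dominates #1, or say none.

#5

#5: price 126≤911, miles earned 6820≥4249, duration 6.1≤12.7, layovers 0≤0 — dominates #1.
Others (#2, #3, #4, #6, #7, #8, #9) are each worse than #1 on at least one objective.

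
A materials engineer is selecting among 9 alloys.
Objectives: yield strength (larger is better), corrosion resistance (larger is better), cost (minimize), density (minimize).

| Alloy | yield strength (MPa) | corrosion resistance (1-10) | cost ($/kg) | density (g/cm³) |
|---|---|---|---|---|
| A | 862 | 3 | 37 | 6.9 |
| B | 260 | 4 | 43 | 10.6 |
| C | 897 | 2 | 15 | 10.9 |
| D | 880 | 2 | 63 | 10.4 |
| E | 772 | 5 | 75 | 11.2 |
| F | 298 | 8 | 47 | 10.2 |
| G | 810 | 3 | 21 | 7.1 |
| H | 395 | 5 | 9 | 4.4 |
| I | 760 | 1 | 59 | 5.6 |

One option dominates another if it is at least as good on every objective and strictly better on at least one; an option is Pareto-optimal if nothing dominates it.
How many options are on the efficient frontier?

8

A: not dominated.
B: dominated by H (yield strength 395≥260, corrosion resistance 5≥4, cost 9≤43, density 4.4≤10.6).
C: not dominated (best yield strength).
D: not dominated.
E: not dominated.
F: not dominated (best corrosion resistance).
G: not dominated.
H: not dominated (best cost).
I: not dominated.
Pareto-optimal: A, C, D, E, F, G, H, I → 8.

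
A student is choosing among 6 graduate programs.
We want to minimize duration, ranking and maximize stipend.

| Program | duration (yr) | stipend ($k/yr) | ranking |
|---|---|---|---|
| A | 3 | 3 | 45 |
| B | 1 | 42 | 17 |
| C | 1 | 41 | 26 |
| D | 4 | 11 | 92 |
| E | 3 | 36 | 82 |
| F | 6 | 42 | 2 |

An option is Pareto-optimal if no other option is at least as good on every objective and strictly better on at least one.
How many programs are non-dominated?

2

A: dominated by B (duration 1≤3, stipend 42≥3, ranking 17≤45).
B: not dominated.
C: dominated by B (duration 1≤1, stipend 42≥41, ranking 17≤26).
D: dominated by B (duration 1≤4, stipend 42≥11, ranking 17≤92).
E: dominated by B (duration 1≤3, stipend 42≥36, ranking 17≤82).
F: not dominated (best ranking).
Pareto-optimal: B, F → 2.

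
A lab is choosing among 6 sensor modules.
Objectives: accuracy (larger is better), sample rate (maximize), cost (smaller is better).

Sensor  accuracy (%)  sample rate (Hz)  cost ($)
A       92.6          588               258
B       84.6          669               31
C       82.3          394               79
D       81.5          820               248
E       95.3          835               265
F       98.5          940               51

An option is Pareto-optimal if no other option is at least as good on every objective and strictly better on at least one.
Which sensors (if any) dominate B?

none

A: worse on sample rate (588 vs 669).
C: worse on accuracy (82.3 vs 84.6).
D: worse on accuracy (81.5 vs 84.6).
E: worse on cost (265 vs 31).
F: worse on cost (51 vs 31).
No option dominates B.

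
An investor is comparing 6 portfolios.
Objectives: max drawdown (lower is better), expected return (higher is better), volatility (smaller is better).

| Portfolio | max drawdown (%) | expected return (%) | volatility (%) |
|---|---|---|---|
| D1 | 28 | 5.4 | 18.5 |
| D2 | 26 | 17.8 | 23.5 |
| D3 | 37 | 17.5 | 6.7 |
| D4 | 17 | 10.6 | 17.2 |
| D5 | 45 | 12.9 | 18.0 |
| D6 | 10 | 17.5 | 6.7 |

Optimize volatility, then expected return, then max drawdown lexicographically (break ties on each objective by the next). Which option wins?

First minimize volatility: best is 6.7, kept {D3, D6}.
Then maximize expected return: best is 17.5, kept {D3, D6}.
Then minimize max drawdown: best is 10, kept {D6}.

D6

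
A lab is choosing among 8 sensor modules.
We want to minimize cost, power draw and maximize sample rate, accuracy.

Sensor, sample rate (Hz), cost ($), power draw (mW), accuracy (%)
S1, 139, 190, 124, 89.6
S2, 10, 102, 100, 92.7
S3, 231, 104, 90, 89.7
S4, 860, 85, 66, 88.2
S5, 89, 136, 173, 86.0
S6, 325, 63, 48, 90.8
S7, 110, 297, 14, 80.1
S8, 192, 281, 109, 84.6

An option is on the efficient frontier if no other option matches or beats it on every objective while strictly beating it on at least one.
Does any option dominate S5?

Yes

S3 vs S5: sample rate 231≥89, cost 104≤136, power draw 90≤173, accuracy 89.7≥86.0 — S3 is at least as good on every objective and strictly better on at least one, so S3 dominates S5.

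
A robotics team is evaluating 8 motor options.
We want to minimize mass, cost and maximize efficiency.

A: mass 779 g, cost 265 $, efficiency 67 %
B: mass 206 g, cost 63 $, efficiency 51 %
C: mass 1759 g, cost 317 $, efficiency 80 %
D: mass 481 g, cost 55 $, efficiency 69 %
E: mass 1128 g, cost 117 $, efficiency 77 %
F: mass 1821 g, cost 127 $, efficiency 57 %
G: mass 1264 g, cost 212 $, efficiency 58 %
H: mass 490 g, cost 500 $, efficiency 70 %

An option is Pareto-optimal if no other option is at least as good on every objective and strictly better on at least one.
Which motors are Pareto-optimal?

B, C, D, E, H

A: dominated by D (mass 481≤779, cost 55≤265, efficiency 69≥67).
B: not dominated (best mass).
C: not dominated (best efficiency).
D: not dominated (best cost).
E: not dominated.
F: dominated by D (mass 481≤1821, cost 55≤127, efficiency 69≥57).
G: dominated by D (mass 481≤1264, cost 55≤212, efficiency 69≥58).
H: not dominated.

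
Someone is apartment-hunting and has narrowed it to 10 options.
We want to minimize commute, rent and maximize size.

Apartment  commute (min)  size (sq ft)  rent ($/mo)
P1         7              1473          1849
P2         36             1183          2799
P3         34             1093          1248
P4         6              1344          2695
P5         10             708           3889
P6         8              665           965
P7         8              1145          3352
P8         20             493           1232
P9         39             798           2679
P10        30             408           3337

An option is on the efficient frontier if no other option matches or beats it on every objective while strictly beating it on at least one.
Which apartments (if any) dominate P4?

none

P1: worse on commute (7 vs 6).
P2: worse on commute (36 vs 6).
P3: worse on commute (34 vs 6).
P5: worse on commute (10 vs 6).
P6: worse on commute (8 vs 6).
P7: worse on commute (8 vs 6).
P8: worse on commute (20 vs 6).
P9: worse on commute (39 vs 6).
P10: worse on commute (30 vs 6).
No option dominates P4.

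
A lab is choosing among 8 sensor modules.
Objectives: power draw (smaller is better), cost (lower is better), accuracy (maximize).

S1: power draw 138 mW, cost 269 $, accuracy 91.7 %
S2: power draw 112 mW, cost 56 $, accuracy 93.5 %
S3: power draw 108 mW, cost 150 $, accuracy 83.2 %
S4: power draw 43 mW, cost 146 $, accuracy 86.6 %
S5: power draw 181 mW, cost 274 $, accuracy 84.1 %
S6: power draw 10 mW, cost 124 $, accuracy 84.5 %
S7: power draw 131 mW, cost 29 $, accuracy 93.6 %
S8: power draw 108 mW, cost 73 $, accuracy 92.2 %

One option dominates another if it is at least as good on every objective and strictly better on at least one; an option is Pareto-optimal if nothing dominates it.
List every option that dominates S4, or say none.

none

S1: worse on power draw (138 vs 43).
S2: worse on power draw (112 vs 43).
S3: worse on power draw (108 vs 43).
S5: worse on power draw (181 vs 43).
S6: worse on accuracy (84.5 vs 86.6).
S7: worse on power draw (131 vs 43).
S8: worse on power draw (108 vs 43).
No option dominates S4.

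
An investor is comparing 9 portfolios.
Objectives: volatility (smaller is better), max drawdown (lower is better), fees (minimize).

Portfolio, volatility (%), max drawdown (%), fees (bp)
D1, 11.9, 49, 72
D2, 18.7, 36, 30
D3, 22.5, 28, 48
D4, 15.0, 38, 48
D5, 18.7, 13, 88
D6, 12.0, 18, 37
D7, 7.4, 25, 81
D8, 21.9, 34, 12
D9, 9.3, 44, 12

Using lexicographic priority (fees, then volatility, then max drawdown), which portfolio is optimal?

First minimize fees: best is 12, kept {D8, D9}.
Then minimize volatility: best is 9.3, kept {D9}.

D9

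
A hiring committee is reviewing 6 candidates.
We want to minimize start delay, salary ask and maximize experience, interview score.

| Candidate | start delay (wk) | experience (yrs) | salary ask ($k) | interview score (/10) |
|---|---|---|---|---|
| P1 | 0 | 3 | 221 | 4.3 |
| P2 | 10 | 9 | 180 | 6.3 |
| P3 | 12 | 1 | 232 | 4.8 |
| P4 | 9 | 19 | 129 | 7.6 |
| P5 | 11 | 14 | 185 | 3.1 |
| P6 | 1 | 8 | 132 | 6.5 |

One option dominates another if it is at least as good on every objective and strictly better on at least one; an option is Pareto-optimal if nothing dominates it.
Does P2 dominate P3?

Yes

P2 vs P3: start delay 10≤12, experience 9≥1, salary ask 180≤232, interview score 6.3≥4.8 — P2 is at least as good on every objective with at least one strict improvement.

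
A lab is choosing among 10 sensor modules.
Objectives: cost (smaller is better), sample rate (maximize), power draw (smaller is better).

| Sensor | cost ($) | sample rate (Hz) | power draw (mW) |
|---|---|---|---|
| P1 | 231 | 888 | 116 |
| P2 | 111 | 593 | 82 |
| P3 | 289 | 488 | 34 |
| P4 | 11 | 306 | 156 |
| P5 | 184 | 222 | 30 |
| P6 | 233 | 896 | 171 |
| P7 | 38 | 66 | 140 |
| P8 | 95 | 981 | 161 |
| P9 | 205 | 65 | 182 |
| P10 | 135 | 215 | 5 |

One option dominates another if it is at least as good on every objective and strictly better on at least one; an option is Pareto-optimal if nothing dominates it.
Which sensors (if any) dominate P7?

P1: worse on cost (231 vs 38).
P2: worse on cost (111 vs 38).
P3: worse on cost (289 vs 38).
P4: worse on power draw (156 vs 140).
P5: worse on cost (184 vs 38).
P6: worse on cost (233 vs 38).
P8: worse on cost (95 vs 38).
P9: worse on cost (205 vs 38).
P10: worse on cost (135 vs 38).
No option dominates P7.

none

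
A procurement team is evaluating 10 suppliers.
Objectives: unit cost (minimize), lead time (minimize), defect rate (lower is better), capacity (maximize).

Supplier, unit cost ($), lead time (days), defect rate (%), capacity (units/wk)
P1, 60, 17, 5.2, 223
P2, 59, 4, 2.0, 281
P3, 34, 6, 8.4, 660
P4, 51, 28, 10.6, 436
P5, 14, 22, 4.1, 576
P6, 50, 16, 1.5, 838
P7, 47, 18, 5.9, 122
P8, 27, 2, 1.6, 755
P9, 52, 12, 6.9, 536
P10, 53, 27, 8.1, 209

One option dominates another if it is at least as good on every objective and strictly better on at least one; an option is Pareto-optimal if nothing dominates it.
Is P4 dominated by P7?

P7 vs P4: P7 is worse on capacity (122 vs 436), so it does not dominate P4.

No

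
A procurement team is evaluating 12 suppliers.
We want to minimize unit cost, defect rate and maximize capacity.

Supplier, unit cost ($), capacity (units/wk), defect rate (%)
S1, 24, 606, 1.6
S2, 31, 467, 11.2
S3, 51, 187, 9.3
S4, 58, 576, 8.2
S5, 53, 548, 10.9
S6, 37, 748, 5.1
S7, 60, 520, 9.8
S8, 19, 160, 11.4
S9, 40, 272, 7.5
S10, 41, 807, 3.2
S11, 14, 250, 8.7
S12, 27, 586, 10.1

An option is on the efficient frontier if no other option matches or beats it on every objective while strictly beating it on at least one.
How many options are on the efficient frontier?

S1: not dominated (best defect rate).
S2: dominated by S1 (unit cost 24≤31, capacity 606≥467, defect rate 1.6≤11.2).
S3: dominated by S1 (unit cost 24≤51, capacity 606≥187, defect rate 1.6≤9.3).
S4: dominated by S1 (unit cost 24≤58, capacity 606≥576, defect rate 1.6≤8.2).
S5: dominated by S1 (unit cost 24≤53, capacity 606≥548, defect rate 1.6≤10.9).
S6: not dominated.
S7: dominated by S1 (unit cost 24≤60, capacity 606≥520, defect rate 1.6≤9.8).
S8: dominated by S11 (unit cost 14≤19, capacity 250≥160, defect rate 8.7≤11.4).
S9: dominated by S1 (unit cost 24≤40, capacity 606≥272, defect rate 1.6≤7.5).
S10: not dominated (best capacity).
S11: not dominated (best unit cost).
S12: dominated by S1 (unit cost 24≤27, capacity 606≥586, defect rate 1.6≤10.1).
Pareto-optimal: S1, S6, S10, S11 → 4.

4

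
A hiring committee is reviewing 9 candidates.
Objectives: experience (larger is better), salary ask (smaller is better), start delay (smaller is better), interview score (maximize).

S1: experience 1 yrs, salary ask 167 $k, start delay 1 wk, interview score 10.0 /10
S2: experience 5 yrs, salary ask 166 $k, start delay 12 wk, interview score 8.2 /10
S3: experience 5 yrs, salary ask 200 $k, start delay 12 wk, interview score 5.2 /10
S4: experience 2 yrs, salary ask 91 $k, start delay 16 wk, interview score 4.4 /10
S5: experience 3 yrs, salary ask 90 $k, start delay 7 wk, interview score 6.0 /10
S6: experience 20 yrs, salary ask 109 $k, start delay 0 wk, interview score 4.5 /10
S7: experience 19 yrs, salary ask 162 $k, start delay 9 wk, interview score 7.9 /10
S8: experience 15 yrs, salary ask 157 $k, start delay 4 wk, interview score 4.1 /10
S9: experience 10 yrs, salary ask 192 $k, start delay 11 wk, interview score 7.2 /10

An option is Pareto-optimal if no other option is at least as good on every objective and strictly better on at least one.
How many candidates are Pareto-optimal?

5

S1: not dominated (best interview score).
S2: not dominated.
S3: dominated by S2 (experience 5≥5, salary ask 166≤200, start delay 12≤12, interview score 8.2≥5.2).
S4: dominated by S5 (experience 3≥2, salary ask 90≤91, start delay 7≤16, interview score 6.0≥4.4).
S5: not dominated (best salary ask).
S6: not dominated (best experience).
S7: not dominated.
S8: dominated by S6 (experience 20≥15, salary ask 109≤157, start delay 0≤4, interview score 4.5≥4.1).
S9: dominated by S7 (experience 19≥10, salary ask 162≤192, start delay 9≤11, interview score 7.9≥7.2).
Pareto-optimal: S1, S2, S5, S6, S7 → 5.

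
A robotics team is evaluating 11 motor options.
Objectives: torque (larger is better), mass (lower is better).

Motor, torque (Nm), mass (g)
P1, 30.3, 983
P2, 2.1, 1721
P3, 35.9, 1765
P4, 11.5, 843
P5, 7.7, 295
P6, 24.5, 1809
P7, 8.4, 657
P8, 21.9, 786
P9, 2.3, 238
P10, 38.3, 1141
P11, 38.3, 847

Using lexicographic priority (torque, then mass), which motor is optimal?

First maximize torque: best is 38.3, kept {P10, P11}.
Then minimize mass: best is 847, kept {P11}.

P11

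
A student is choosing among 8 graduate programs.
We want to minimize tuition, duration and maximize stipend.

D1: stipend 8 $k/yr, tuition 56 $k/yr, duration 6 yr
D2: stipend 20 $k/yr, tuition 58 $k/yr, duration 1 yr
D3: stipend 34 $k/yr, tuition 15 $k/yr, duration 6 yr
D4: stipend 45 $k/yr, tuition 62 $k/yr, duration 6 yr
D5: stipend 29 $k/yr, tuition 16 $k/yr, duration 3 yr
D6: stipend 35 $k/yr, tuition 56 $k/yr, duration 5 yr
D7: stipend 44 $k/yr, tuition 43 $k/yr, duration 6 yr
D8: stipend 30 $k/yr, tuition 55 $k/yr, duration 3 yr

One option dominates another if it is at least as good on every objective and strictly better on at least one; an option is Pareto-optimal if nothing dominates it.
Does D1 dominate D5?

No

D1 vs D5: D1 is worse on stipend (8 vs 29), so it does not dominate D5.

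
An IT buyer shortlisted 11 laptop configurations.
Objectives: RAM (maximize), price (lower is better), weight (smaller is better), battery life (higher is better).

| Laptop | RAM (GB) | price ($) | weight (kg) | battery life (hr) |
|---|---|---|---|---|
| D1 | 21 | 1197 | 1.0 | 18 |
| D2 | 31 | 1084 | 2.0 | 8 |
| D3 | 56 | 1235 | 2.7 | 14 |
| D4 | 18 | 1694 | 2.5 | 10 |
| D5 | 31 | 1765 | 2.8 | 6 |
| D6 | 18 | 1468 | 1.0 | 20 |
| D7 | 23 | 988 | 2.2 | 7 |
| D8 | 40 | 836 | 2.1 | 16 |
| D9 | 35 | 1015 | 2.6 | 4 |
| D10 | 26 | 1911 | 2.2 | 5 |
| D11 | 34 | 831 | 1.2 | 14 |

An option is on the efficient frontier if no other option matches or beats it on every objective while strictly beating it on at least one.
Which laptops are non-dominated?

D1: not dominated.
D2: dominated by D11 (RAM 34≥31, price 831≤1084, weight 1.2≤2.0, battery life 14≥8).
D3: not dominated (best RAM).
D4: dominated by D1 (RAM 21≥18, price 1197≤1694, weight 1.0≤2.5, battery life 18≥10).
D5: dominated by D2 (RAM 31≥31, price 1084≤1765, weight 2.0≤2.8, battery life 8≥6).
D6: not dominated (best battery life).
D7: dominated by D8 (RAM 40≥23, price 836≤988, weight 2.1≤2.2, battery life 16≥7).
D8: not dominated.
D9: dominated by D8 (RAM 40≥35, price 836≤1015, weight 2.1≤2.6, battery life 16≥4).
D10: dominated by D2 (RAM 31≥26, price 1084≤1911, weight 2.0≤2.2, battery life 8≥5).
D11: not dominated (best price).

D1, D3, D6, D8, D11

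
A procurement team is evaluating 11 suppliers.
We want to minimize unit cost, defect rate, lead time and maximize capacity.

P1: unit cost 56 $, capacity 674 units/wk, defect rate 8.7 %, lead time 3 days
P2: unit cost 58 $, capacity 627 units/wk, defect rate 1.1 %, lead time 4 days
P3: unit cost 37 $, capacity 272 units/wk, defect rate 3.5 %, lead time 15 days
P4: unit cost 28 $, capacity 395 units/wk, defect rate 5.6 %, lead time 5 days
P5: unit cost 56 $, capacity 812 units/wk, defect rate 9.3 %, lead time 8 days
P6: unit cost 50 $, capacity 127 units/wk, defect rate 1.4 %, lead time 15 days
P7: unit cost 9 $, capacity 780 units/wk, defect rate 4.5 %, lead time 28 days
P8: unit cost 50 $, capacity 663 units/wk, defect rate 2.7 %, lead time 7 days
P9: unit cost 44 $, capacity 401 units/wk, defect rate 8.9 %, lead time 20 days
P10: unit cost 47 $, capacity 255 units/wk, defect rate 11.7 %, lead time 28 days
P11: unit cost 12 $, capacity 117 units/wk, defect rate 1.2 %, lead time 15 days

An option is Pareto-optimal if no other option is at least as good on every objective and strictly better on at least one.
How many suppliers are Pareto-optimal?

P1: not dominated (best lead time).
P2: not dominated (best defect rate).
P3: not dominated.
P4: not dominated.
P5: not dominated (best capacity).
P6: not dominated.
P7: not dominated (best unit cost).
P8: not dominated.
P9: not dominated.
P10: dominated by P3 (unit cost 37≤47, capacity 272≥255, defect rate 3.5≤11.7, lead time 15≤28).
P11: not dominated.
Pareto-optimal: P1, P2, P3, P4, P5, P6, P7, P8, P9, P11 → 10.

10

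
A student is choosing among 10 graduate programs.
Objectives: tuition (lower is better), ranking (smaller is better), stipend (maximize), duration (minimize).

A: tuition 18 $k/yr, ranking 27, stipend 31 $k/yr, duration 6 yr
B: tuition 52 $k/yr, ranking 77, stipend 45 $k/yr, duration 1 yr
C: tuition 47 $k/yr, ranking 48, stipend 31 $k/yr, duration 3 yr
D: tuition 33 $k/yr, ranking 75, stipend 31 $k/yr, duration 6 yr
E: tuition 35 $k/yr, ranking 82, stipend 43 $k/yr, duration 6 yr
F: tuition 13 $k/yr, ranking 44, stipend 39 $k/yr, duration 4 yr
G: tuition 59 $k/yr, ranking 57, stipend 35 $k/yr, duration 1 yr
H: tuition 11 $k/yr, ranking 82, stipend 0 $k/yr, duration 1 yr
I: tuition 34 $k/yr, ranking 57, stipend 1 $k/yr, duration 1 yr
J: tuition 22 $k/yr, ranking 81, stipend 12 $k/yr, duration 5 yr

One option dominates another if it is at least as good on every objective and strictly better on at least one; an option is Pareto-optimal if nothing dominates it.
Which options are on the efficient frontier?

A, B, C, E, F, G, H, I

A: not dominated (best ranking).
B: not dominated (best stipend).
C: not dominated.
D: dominated by A (tuition 18≤33, ranking 27≤75, stipend 31≥31, duration 6≤6).
E: not dominated.
F: not dominated.
G: not dominated.
H: not dominated (best tuition).
I: not dominated.
J: dominated by F (tuition 13≤22, ranking 44≤81, stipend 39≥12, duration 4≤5).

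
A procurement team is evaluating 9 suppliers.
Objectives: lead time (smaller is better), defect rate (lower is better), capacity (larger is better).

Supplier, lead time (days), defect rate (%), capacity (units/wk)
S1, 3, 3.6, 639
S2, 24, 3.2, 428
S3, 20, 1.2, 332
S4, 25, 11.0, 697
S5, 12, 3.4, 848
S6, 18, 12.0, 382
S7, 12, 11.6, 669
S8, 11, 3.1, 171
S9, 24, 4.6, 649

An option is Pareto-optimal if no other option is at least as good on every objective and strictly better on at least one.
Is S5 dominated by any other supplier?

No

S1: worse on defect rate (3.6 vs 3.4).
S2: worse on lead time (24 vs 12).
S3: worse on lead time (20 vs 12).
S4: worse on lead time (25 vs 12).
S6: worse on lead time (18 vs 12).
S7: worse on defect rate (11.6 vs 3.4).
S8: worse on capacity (171 vs 848).
S9: worse on lead time (24 vs 12).
No option is at least as good as S5 on every objective and strictly better on one.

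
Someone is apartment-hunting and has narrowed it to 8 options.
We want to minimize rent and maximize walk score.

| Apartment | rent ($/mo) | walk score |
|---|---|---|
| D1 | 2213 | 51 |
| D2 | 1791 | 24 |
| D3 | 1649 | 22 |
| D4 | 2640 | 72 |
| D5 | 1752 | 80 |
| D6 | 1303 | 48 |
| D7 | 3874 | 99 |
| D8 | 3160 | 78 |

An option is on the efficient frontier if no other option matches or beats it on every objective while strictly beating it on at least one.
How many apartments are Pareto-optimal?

3

D1: dominated by D5 (rent 1752≤2213, walk score 80≥51).
D2: dominated by D5 (rent 1752≤1791, walk score 80≥24).
D3: dominated by D6 (rent 1303≤1649, walk score 48≥22).
D4: dominated by D5 (rent 1752≤2640, walk score 80≥72).
D5: not dominated.
D6: not dominated (best rent).
D7: not dominated (best walk score).
D8: dominated by D5 (rent 1752≤3160, walk score 80≥78).
Pareto-optimal: D5, D6, D7 → 3.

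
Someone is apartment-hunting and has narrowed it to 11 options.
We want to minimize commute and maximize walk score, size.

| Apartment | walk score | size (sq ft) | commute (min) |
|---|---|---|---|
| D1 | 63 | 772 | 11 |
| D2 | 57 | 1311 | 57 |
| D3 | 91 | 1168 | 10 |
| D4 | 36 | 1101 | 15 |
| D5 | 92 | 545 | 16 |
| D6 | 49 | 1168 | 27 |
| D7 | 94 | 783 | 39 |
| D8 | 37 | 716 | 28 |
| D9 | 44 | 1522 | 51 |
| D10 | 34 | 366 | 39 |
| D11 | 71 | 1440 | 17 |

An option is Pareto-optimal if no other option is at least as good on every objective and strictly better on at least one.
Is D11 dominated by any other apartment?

D1: worse on walk score (63 vs 71).
D2: worse on walk score (57 vs 71).
D3: worse on size (1168 vs 1440).
D4: worse on walk score (36 vs 71).
D5: worse on size (545 vs 1440).
D6: worse on walk score (49 vs 71).
D7: worse on size (783 vs 1440).
D8: worse on walk score (37 vs 71).
D9: worse on walk score (44 vs 71).
D10: worse on walk score (34 vs 71).
No option is at least as good as D11 on every objective and strictly better on one.

No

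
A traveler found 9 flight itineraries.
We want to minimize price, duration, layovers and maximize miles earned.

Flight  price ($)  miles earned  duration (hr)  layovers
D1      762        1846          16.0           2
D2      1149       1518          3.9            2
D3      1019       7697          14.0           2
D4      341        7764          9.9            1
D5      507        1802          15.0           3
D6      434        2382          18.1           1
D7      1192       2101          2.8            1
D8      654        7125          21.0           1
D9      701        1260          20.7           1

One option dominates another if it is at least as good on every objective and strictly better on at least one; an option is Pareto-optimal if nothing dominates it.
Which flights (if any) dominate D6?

D4

D4: price 341≤434, miles earned 7764≥2382, duration 9.9≤18.1, layovers 1≤1 — dominates D6.
Others (D1, D2, D3, D5, D7, D8, D9) are each worse than D6 on at least one objective.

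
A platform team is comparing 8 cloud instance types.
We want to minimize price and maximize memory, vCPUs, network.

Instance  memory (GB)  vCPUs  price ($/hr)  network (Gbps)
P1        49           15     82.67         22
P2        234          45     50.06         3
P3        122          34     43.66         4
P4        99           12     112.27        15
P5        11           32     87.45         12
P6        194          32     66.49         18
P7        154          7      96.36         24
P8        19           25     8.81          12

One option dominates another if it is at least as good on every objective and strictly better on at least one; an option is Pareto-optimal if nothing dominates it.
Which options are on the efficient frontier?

P1: not dominated.
P2: not dominated (best memory).
P3: not dominated.
P4: dominated by P6 (memory 194≥99, vCPUs 32≥12, price 66.49≤112.27, network 18≥15).
P5: dominated by P6 (memory 194≥11, vCPUs 32≥32, price 66.49≤87.45, network 18≥12).
P6: not dominated.
P7: not dominated (best network).
P8: not dominated (best price).

P1, P2, P3, P6, P7, P8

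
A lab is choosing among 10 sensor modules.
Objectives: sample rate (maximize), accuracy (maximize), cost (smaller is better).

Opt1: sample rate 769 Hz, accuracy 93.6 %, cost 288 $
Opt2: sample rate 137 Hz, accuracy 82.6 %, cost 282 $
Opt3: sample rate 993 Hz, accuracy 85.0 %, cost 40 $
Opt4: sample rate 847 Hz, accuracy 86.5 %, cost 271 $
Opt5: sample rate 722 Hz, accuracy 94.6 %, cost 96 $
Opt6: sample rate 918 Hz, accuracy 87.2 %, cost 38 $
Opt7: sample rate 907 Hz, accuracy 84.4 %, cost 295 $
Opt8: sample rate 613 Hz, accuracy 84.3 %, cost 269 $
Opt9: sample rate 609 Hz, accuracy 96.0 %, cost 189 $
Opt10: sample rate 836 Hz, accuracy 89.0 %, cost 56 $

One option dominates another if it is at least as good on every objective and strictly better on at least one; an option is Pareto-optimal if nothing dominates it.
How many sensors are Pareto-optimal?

6

Opt1: not dominated.
Opt2: dominated by Opt3 (sample rate 993≥137, accuracy 85.0≥82.6, cost 40≤282).
Opt3: not dominated (best sample rate).
Opt4: dominated by Opt6 (sample rate 918≥847, accuracy 87.2≥86.5, cost 38≤271).
Opt5: not dominated.
Opt6: not dominated (best cost).
Opt7: dominated by Opt3 (sample rate 993≥907, accuracy 85.0≥84.4, cost 40≤295).
Opt8: dominated by Opt3 (sample rate 993≥613, accuracy 85.0≥84.3, cost 40≤269).
Opt9: not dominated (best accuracy).
Opt10: not dominated.
Pareto-optimal: Opt1, Opt3, Opt5, Opt6, Opt9, Opt10 → 6.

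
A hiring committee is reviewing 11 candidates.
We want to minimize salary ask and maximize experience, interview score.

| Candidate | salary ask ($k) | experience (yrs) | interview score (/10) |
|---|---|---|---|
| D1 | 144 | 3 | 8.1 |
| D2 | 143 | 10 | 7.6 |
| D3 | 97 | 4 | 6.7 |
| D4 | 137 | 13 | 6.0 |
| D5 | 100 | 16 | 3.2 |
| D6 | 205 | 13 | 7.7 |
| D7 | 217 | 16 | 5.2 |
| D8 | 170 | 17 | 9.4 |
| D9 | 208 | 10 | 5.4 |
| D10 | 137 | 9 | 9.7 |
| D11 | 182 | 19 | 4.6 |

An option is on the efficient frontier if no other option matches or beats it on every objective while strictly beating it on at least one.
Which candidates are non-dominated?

D1: dominated by D10 (salary ask 137≤144, experience 9≥3, interview score 9.7≥8.1).
D2: not dominated.
D3: not dominated (best salary ask).
D4: not dominated.
D5: not dominated.
D6: dominated by D8 (salary ask 170≤205, experience 17≥13, interview score 9.4≥7.7).
D7: dominated by D8 (salary ask 170≤217, experience 17≥16, interview score 9.4≥5.2).
D8: not dominated.
D9: dominated by D2 (salary ask 143≤208, experience 10≥10, interview score 7.6≥5.4).
D10: not dominated (best interview score).
D11: not dominated (best experience).

D2, D3, D4, D5, D8, D10, D11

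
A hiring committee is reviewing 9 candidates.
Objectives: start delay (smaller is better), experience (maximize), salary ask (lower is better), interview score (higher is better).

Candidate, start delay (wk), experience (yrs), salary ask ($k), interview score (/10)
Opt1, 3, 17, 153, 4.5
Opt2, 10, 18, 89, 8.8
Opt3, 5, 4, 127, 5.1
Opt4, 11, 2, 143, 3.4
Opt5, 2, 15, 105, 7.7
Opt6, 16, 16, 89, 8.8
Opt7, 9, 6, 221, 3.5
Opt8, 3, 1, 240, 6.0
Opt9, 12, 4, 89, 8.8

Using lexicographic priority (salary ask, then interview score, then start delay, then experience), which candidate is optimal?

Opt2

First minimize salary ask: best is 89, kept {Opt2, Opt6, Opt9}.
Then maximize interview score: best is 8.8, kept {Opt2, Opt6, Opt9}.
Then minimize start delay: best is 10, kept {Opt2}.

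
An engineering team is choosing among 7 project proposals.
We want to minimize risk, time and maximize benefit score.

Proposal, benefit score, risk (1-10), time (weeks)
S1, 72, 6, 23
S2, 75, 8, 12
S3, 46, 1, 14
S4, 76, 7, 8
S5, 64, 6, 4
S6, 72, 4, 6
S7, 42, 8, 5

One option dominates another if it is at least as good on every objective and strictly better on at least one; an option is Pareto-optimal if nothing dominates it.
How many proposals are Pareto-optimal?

S1: dominated by S6 (benefit score 72≥72, risk 4≤6, time 6≤23).
S2: dominated by S4 (benefit score 76≥75, risk 7≤8, time 8≤12).
S3: not dominated (best risk).
S4: not dominated (best benefit score).
S5: not dominated (best time).
S6: not dominated.
S7: dominated by S5 (benefit score 64≥42, risk 6≤8, time 4≤5).
Pareto-optimal: S3, S4, S5, S6 → 4.

4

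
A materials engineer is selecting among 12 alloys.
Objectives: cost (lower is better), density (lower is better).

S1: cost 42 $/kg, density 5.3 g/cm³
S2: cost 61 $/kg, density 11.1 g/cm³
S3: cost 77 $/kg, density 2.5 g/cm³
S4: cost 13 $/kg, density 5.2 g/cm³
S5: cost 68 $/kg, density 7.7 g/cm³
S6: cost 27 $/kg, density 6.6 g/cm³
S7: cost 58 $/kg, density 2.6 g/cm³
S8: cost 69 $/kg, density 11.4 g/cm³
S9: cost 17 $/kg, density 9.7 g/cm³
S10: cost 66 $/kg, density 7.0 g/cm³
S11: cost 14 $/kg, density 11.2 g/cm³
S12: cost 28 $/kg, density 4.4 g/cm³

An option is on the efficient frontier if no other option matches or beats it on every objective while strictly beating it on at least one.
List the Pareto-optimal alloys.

S1: dominated by S4 (cost 13≤42, density 5.2≤5.3).
S2: dominated by S1 (cost 42≤61, density 5.3≤11.1).
S3: not dominated (best density).
S4: not dominated (best cost).
S5: dominated by S1 (cost 42≤68, density 5.3≤7.7).
S6: dominated by S4 (cost 13≤27, density 5.2≤6.6).
S7: not dominated.
S8: dominated by S1 (cost 42≤69, density 5.3≤11.4).
S9: dominated by S4 (cost 13≤17, density 5.2≤9.7).
S10: dominated by S1 (cost 42≤66, density 5.3≤7.0).
S11: dominated by S4 (cost 13≤14, density 5.2≤11.2).
S12: not dominated.

S3, S4, S7, S12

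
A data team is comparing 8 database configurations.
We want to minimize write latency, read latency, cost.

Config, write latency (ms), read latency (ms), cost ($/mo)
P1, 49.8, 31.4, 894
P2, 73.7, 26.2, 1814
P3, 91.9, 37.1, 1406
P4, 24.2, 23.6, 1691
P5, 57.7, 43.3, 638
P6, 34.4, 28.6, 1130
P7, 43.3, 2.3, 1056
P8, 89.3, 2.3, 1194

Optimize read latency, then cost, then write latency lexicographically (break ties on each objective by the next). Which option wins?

P7

First minimize read latency: best is 2.3, kept {P7, P8}.
Then minimize cost: best is 1056, kept {P7}.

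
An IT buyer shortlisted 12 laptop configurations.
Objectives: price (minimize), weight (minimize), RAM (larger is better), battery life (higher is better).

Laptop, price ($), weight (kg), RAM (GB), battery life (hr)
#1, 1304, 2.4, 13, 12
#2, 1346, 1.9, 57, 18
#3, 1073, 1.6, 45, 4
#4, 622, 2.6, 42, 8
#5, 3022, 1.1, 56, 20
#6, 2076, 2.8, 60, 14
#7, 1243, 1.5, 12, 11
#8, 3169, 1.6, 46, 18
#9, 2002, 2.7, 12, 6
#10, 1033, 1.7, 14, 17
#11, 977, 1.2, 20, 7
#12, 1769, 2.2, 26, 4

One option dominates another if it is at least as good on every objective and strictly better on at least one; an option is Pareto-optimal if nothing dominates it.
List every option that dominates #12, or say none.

#2, #3

#2: price 1346≤1769, weight 1.9≤2.2, RAM 57≥26, battery life 18≥4 — dominates #12.
#3: price 1073≤1769, weight 1.6≤2.2, RAM 45≥26, battery life 4≥4 — dominates #12.
Others (#1, #4, #5, #6, #7, #8, #9, #10, #11) are each worse than #12 on at least one objective.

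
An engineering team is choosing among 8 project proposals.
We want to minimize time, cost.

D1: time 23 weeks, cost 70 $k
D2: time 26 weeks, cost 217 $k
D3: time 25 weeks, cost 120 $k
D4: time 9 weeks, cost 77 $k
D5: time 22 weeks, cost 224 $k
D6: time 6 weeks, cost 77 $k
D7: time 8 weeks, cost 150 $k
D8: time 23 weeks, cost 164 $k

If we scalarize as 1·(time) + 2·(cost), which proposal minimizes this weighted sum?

D1: 1·23 + 2·70 = 163
D2: 1·26 + 2·217 = 460
D3: 1·25 + 2·120 = 265
D4: 1·9 + 2·77 = 163
D5: 1·22 + 2·224 = 470
D6: 1·6 + 2·77 = 160
D7: 1·8 + 2·150 = 308
D8: 1·23 + 2·164 = 351
Lowest: D6 at 160.

D6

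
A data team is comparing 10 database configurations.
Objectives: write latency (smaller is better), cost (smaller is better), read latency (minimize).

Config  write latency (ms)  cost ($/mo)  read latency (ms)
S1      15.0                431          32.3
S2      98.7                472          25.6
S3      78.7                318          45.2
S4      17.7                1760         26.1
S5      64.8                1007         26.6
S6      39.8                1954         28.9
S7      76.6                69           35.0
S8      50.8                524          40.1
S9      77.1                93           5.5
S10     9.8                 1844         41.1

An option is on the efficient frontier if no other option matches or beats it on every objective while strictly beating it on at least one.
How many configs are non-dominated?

S1: not dominated.
S2: dominated by S9 (write latency 77.1≤98.7, cost 93≤472, read latency 5.5≤25.6).
S3: dominated by S7 (write latency 76.6≤78.7, cost 69≤318, read latency 35.0≤45.2).
S4: not dominated.
S5: not dominated.
S6: dominated by S4 (write latency 17.7≤39.8, cost 1760≤1954, read latency 26.1≤28.9).
S7: not dominated (best cost).
S8: dominated by S1 (write latency 15.0≤50.8, cost 431≤524, read latency 32.3≤40.1).
S9: not dominated (best read latency).
S10: not dominated (best write latency).
Pareto-optimal: S1, S4, S5, S7, S9, S10 → 6.

6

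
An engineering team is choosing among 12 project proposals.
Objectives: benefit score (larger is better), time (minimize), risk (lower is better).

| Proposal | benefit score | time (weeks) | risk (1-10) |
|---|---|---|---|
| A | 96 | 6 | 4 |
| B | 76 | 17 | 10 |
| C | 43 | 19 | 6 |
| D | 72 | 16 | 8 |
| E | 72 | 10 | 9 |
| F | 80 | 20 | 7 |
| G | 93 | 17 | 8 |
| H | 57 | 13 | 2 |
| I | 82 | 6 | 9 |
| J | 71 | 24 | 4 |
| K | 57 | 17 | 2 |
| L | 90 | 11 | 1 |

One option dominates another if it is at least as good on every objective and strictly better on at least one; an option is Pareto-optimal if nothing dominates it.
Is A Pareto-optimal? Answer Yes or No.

B: worse on benefit score (76 vs 96).
C: worse on benefit score (43 vs 96).
D: worse on benefit score (72 vs 96).
E: worse on benefit score (72 vs 96).
F: worse on benefit score (80 vs 96).
G: worse on benefit score (93 vs 96).
H: worse on benefit score (57 vs 96).
I: worse on benefit score (82 vs 96).
J: worse on benefit score (71 vs 96).
K: worse on benefit score (57 vs 96).
L: worse on benefit score (90 vs 96).
No option is at least as good as A on every objective and strictly better on one.

Yes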